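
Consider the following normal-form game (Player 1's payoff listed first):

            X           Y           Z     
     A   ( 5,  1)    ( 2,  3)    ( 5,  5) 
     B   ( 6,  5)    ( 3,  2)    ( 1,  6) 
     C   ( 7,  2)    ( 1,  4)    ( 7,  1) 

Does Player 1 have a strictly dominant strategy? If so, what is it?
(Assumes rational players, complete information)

No strictly dominant strategy exists for Player 1

Work:
A strategy strictly dominates another if it gives a strictly higher payoff against every opponent action. Compare each pair of P1's strategies column-by-column:
  A vs B: [5 vs 6, 2 vs 3, 5 vs 1] → A does not strictly dominate B (column X: 5 ≤ 6)
  A vs C: [5 vs 7, 2 vs 1, 5 vs 7] → A does not strictly dominate C (column X: 5 ≤ 7)
  B vs A: [6 vs 5, 3 vs 2, 1 vs 5] → B does not strictly dominate A (column Z: 1 ≤ 5)
  B vs C: [6 vs 7, 3 vs 1, 1 vs 7] → B does not strictly dominate C (column X: 6 ≤ 7)
  C vs A: [7 vs 5, 1 vs 2, 7 vs 5] → C does not strictly dominate A (column Y: 1 ≤ 2)
  C vs B: [7 vs 6, 1 vs 3, 7 vs 1] → C does not strictly dominate B (column Y: 1 ≤ 3)
No single strategy strictly dominates all others → no strictly dominant strategy.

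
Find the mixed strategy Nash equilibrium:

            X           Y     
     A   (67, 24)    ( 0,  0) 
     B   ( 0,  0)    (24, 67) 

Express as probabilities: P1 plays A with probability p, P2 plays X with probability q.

p = 0.7363, q = 0.2637

Work:
Find probabilities that make opponent indifferent:
P2 chooses q to make P1 indifferent between A and B
P1 chooses p to make P2 indifferent between X and Y
Mixed NE: P1 plays (A: 0.7363, B: 0.2637), P2 plays (X: 0.2637, Y: 0.7363)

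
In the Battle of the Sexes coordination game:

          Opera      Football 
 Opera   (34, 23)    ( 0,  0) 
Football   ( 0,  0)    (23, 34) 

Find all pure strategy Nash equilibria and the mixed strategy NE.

Pure NE: (Opera, Opera) and (Football, Football); Mixed NE: p = 0.5965, q = 0.4035

Work:
Check pure NE:
(Opera, Opera): (34, 23) - no unilateral deviation beneficial
(Football, Football): (23, 34) - no unilateral deviation beneficial
Mixed NE: P1 plays Opera with p = 0.5965, P2 plays Opera with q = 0.4035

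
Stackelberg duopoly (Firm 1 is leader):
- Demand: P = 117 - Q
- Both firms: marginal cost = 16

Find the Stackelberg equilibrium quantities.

q₁* (leader) = 50.5, q₂* (follower) = 25.25

Work:
Follower's reaction: q₂ = (a - c - q₁)/2
Leader substitutes: π₁ = q₁·(a - q₁ - (a-c-q₁)/2 - c)
FOC: q₁* = (117 - 16)/2 = 50.50
Then: q₂* = (117 - 16 - 50.5)/2 = 25.25
Leader has first-mover advantage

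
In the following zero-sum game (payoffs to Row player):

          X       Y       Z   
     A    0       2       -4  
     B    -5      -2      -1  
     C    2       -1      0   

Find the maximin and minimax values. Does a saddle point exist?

Maximin = -1, Minimax = 0, Saddle: False

Work:
Row minimums: [-4, -5, -1] → maximin = -1
Column maximums: [2, 2, 0] → minimax = 0
No saddle point (maximin ≠ minimax). Mixed strategy needed.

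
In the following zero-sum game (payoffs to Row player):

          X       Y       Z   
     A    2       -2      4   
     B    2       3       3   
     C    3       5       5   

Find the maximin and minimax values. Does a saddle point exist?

Maximin = 3, Minimax = 3, Saddle: True

Work:
Row minimums: [-2, 2, 3] → maximin = 3
Column maximums: [3, 5, 5] → minimax = 3
Saddle point exists! Game value = 3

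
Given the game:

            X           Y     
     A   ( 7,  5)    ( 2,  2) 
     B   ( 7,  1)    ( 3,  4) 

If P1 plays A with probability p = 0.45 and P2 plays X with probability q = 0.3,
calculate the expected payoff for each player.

E[P1] = 3.885, E[P2] = 3.01

Work:
E[P1] = p·q·π₁(A,X) + p·(1-q)·π₁(A,Y) + (1-p)·q·π₁(B,X) + (1-p)·(1-q)·π₁(B,Y)
= 0.45·0.3·7 + 0.45·0.7·2 + 0.55·0.3·7 + 0.55·0.7·3
= 3.885

E[P2] = 3.01 (similar calculation)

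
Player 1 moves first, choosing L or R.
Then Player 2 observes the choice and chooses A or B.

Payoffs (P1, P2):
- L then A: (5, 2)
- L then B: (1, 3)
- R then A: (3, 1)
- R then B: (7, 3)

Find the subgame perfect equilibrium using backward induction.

P1 plays R, P2 plays B after L and B after R; Payoff (7, 3)

Work:
Backward induction:
After L: P2 chooses B → P1 gets 1
After R: P2 chooses B → P1 gets 7
P1 chooses R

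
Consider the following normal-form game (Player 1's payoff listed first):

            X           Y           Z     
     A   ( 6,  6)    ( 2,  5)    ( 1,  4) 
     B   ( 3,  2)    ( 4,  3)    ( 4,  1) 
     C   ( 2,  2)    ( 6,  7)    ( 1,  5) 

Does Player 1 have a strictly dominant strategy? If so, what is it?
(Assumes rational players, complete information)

No strictly dominant strategy exists for Player 1

Work:
A strategy strictly dominates another if it gives a strictly higher payoff against every opponent action. Compare each pair of P1's strategies column-by-column:
  A vs B: [6 vs 3, 2 vs 4, 1 vs 4] → A does not strictly dominate B (column Y: 2 ≤ 4)
  A vs C: [6 vs 2, 2 vs 6, 1 vs 1] → A does not strictly dominate C (column Y: 2 ≤ 6)
  B vs A: [3 vs 6, 4 vs 2, 4 vs 1] → B does not strictly dominate A (column X: 3 ≤ 6)
  B vs C: [3 vs 2, 4 vs 6, 4 vs 1] → B does not strictly dominate C (column Y: 4 ≤ 6)
  C vs A: [2 vs 6, 6 vs 2, 1 vs 1] → C does not strictly dominate A (column X: 2 ≤ 6)
  C vs B: [2 vs 3, 6 vs 4, 1 vs 4] → C does not strictly dominate B (column X: 2 ≤ 3)
No single strategy strictly dominates all others → no strictly dominant strategy.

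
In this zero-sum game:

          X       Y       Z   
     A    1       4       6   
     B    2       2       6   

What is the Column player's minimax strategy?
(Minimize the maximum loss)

Column should play X, value = 2

Work:
Column player minimizes Row's maximum payoff:
Column X: max payoff to Row = 2
Column Y: max payoff to Row = 4
Column Z: max payoff to Row = 6
Minimum is 2, achieved by column X.
Minimax strategy: X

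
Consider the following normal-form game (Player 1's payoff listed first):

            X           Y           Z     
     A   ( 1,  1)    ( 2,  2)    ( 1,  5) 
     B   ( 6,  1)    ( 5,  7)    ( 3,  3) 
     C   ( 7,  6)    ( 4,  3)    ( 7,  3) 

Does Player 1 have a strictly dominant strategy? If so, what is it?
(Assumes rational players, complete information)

No strictly dominant strategy exists for Player 1

Work:
A strategy strictly dominates another if it gives a strictly higher payoff against every opponent action. Compare each pair of P1's strategies column-by-column:
  A vs B: [1 vs 6, 2 vs 5, 1 vs 3] → A does not strictly dominate B (column X: 1 ≤ 6)
  A vs C: [1 vs 7, 2 vs 4, 1 vs 7] → A does not strictly dominate C (column X: 1 ≤ 7)
  B vs A: [6 vs 1, 5 vs 2, 3 vs 1] → B strictly dominates A
  B vs C: [6 vs 7, 5 vs 4, 3 vs 7] → B does not strictly dominate C (column X: 6 ≤ 7)
  C vs A: [7 vs 1, 4 vs 2, 7 vs 1] → C strictly dominates A
  C vs B: [7 vs 6, 4 vs 5, 7 vs 3] → C does not strictly dominate B (column Y: 4 ≤ 5)
No single strategy strictly dominates all others → no strictly dominant strategy.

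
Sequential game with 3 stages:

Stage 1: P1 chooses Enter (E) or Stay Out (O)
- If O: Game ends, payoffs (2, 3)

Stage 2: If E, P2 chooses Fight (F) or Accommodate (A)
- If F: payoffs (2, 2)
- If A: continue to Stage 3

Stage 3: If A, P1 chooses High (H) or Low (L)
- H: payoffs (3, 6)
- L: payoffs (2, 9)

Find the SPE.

SPE: (E, A, H); Outcome (3, 6)

Work:
Stage 3: P1 chooses H (3 vs 2)
Stage 2: P2: F->2, A->6 (anticipating H). Choose A
Stage 1: P1: O->2, E->3 (anticipating A, H). Choose E
SPE path: E -> A -> H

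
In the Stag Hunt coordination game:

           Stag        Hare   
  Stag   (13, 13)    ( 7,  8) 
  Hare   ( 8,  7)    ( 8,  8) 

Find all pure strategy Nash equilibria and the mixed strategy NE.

Pure NE: (Stag, Stag) and (Hare, Hare); Mixed NE: p = 0.1667, q = 0.1667

Work:
Check pure NE:
(Stag, Stag): (13, 13) - no unilateral deviation beneficial
(Hare, Hare): (8, 8) - no unilateral deviation beneficial
Mixed NE: P1 plays Stag with p = 0.1667, P2 plays Stag with q = 0.1667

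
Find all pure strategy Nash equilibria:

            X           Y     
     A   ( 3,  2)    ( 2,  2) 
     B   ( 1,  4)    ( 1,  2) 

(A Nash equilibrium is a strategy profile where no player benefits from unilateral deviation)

Nash equilibrium: (A, X), (A, Y)

Work:
Best responses:
  P1 vs X: payoffs [3, 1] → best response A (payoff 3)
  P1 vs Y: payoffs [2, 1] → best response A (payoff 2)
  P2 vs A: payoffs [2, 2] → best response X/Y (payoff 2)
  P2 vs B: payoffs [4, 2] → best response X (payoff 4)
Mutual best responses: (A,X), (A,Y) → Nash equilibria.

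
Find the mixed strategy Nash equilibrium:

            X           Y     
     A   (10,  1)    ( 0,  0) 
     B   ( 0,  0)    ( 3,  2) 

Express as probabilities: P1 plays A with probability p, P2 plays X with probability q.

p = 0.6667, q = 0.2308

Work:
Find probabilities that make opponent indifferent:
P2 chooses q to make P1 indifferent between A and B
P1 chooses p to make P2 indifferent between X and Y
Mixed NE: P1 plays (A: 0.6667, B: 0.3333), P2 plays (X: 0.2308, Y: 0.7692)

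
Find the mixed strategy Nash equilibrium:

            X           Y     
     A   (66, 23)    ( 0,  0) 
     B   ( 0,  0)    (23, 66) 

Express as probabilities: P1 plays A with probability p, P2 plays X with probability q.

p = 0.7416, q = 0.2584

Work:
Find probabilities that make opponent indifferent:
P2 chooses q to make P1 indifferent between A and B
P1 chooses p to make P2 indifferent between X and Y
Mixed NE: P1 plays (A: 0.7416, B: 0.2584), P2 plays (X: 0.2584, Y: 0.7416)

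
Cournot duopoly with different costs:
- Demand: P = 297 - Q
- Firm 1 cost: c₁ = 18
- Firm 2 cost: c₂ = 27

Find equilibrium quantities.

q₁* = 96.0, q₂* = 87.0

Work:
Reaction: q₁ = (297 - 18 - q₂)/2
Reaction: q₂ = (297 - 27 - q₁)/2
Solve simultaneously:
q₁* = (297 - 2×18 + 27)/3 = 96.0
q₂* = (297 - 2×27 + 18)/3 = 87.0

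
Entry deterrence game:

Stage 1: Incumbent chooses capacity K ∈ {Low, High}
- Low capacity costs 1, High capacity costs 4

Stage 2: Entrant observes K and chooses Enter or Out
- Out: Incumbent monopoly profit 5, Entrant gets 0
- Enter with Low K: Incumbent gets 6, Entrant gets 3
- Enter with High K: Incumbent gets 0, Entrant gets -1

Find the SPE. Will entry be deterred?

SPE: (Low, Enter|Low, Out|High); Entry not deterred. Incumbent net profit = 5, Entrant gets 3

Work:
After Low K: Entrant enters (3 > 0)
After High K: Entrant stays out (-1 < 0)
Incumbent: Low → 6−1=5, High → 5−4=1
Incumbent chooses Low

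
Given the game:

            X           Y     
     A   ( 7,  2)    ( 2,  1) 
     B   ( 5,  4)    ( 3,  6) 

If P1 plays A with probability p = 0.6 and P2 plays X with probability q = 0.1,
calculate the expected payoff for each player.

E[P1] = 2.78, E[P2] = 2.98

Work:
E[P1] = p·q·π₁(A,X) + p·(1-q)·π₁(A,Y) + (1-p)·q·π₁(B,X) + (1-p)·(1-q)·π₁(B,Y)
= 0.6·0.1·7 + 0.6·0.9·2 + 0.4·0.1·5 + 0.4·0.9·3
= 2.78

E[P2] = 2.98 (similar calculation)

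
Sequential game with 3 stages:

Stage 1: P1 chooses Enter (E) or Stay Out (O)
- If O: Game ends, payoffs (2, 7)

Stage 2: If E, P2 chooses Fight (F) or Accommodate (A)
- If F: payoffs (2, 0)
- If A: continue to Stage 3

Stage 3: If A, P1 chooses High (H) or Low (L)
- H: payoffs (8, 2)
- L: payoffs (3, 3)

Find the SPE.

SPE: (E, A, H); Outcome (8, 2)

Work:
Stage 3: P1 chooses H (8 vs 3)
Stage 2: P2: F->0, A->2 (anticipating H). Choose A
Stage 1: P1: O->2, E->8 (anticipating A, H). Choose E
SPE path: E -> A -> H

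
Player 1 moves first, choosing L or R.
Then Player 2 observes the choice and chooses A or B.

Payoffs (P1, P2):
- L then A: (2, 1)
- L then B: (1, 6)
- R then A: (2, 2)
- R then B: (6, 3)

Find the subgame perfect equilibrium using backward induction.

P1 plays R, P2 plays B after L and B after R; Payoff (6, 3)

Work:
Backward induction:
After L: P2 chooses B → P1 gets 1
After R: P2 chooses B → P1 gets 6
P1 chooses R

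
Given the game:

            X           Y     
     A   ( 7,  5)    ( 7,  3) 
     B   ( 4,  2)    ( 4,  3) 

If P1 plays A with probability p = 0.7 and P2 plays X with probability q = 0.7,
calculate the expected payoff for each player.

E[P1] = 6.1, E[P2] = 3.77

Work:
E[P1] = p·q·π₁(A,X) + p·(1-q)·π₁(A,Y) + (1-p)·q·π₁(B,X) + (1-p)·(1-q)·π₁(B,Y)
= 0.7·0.7·7 + 0.7·0.3·7 + 0.3·0.7·4 + 0.3·0.3·4
= 6.1

E[P2] = 3.77 (similar calculation)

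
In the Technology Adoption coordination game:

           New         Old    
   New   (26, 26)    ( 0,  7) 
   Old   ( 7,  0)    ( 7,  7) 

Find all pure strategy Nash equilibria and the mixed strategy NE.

Pure NE: (New, New) and (Old, Old); Mixed NE: p = 0.2692, q = 0.2692

Work:
Check pure NE:
(New, New): (26, 26) - no unilateral deviation beneficial
(Old, Old): (7, 7) - no unilateral deviation beneficial
Mixed NE: P1 plays New with p = 0.2692, P2 plays New with q = 0.2692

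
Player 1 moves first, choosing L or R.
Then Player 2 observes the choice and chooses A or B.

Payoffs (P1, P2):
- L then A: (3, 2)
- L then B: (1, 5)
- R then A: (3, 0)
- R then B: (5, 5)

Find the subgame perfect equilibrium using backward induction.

P1 plays R, P2 plays B after L and B after R; Payoff (5, 5)

Work:
Backward induction:
After L: P2 chooses B → P1 gets 1
After R: P2 chooses B → P1 gets 5
P1 chooses R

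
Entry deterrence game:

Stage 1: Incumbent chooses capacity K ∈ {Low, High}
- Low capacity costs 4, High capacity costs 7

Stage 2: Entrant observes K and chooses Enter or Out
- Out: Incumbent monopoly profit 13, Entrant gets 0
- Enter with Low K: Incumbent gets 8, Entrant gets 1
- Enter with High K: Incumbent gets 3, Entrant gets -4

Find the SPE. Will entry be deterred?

SPE: (High, Enter|Low, Out|High); Entry deterred. Incumbent net profit = 6

Work:
After Low K: Entrant enters (1 > 0)
After High K: Entrant stays out (-4 < 0)
Incumbent: Low → 8−4=4, High → 13−7=6
Incumbent chooses High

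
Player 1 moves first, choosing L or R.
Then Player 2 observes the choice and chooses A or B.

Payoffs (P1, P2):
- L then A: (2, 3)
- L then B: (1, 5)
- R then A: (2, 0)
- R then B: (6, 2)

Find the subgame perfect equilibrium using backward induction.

P1 plays R, P2 plays B after L and B after R; Payoff (6, 2)

Work:
Backward induction:
After L: P2 chooses B → P1 gets 1
After R: P2 chooses B → P1 gets 6
P1 chooses R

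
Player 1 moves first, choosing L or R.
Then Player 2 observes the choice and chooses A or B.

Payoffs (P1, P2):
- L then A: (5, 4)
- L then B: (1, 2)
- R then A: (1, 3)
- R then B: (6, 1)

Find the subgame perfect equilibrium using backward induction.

P1 plays L, P2 plays A after L and A after R; Payoff (5, 4)

Work:
Backward induction:
After L: P2 chooses A → P1 gets 5
After R: P2 chooses A → P1 gets 1
P1 chooses L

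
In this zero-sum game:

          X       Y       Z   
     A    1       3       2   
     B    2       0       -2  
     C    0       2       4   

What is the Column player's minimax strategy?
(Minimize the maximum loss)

Column should play X, value = 2

Work:
Column player minimizes Row's maximum payoff:
Column X: max payoff to Row = 2
Column Y: max payoff to Row = 3
Column Z: max payoff to Row = 4
Minimum is 2, achieved by column X.
Minimax strategy: X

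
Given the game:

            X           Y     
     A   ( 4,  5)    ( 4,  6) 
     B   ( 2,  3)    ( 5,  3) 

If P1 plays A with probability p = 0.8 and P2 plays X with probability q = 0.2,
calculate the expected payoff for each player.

E[P1] = 4.08, E[P2] = 5.24

Work:
E[P1] = p·q·π₁(A,X) + p·(1-q)·π₁(A,Y) + (1-p)·q·π₁(B,X) + (1-p)·(1-q)·π₁(B,Y)
= 0.8·0.2·4 + 0.8·0.8·4 + 0.2·0.2·2 + 0.2·0.8·5
= 4.08

E[P2] = 5.24 (similar calculation)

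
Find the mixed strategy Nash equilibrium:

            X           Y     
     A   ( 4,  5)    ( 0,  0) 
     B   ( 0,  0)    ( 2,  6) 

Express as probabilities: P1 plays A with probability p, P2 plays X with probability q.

p = 0.5455, q = 0.3333

Work:
Find probabilities that make opponent indifferent:
P2 chooses q to make P1 indifferent between A and B
P1 chooses p to make P2 indifferent between X and Y
Mixed NE: P1 plays (A: 0.5455, B: 0.4545), P2 plays (X: 0.3333, Y: 0.6667)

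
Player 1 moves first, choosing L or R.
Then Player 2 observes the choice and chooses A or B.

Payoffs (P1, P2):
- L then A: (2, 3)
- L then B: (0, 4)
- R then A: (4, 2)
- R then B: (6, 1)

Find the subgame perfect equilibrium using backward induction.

P1 plays R, P2 plays B after L and A after R; Payoff (4, 2)

Work:
Backward induction:
After L: P2 chooses B → P1 gets 0
After R: P2 chooses A → P1 gets 4
P1 chooses R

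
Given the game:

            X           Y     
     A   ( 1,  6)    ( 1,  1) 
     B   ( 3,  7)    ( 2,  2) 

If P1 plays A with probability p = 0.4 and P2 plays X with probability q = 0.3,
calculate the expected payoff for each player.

E[P1] = 1.78, E[P2] = 3.1

Work:
E[P1] = p·q·π₁(A,X) + p·(1-q)·π₁(A,Y) + (1-p)·q·π₁(B,X) + (1-p)·(1-q)·π₁(B,Y)
= 0.4·0.3·1 + 0.4·0.7·1 + 0.6·0.3·3 + 0.6·0.7·2
= 1.78

E[P2] = 3.1 (similar calculation)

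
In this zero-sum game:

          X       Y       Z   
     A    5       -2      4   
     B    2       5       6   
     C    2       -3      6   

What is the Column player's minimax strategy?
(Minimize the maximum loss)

Column should play X or Y (all achieve the minimum), value = 5

Work:
Column player minimizes Row's maximum payoff:
Column X: max payoff to Row = 5
Column Y: max payoff to Row = 5
Column Z: max payoff to Row = 6
Minimum is 5, achieved by columns X, Y (tied).
Each of X or Y is a minimax strategy.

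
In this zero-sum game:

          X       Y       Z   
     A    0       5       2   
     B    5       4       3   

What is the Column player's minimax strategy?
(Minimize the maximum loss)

Column should play Z, value = 3

Work:
Column player minimizes Row's maximum payoff:
Column X: max payoff to Row = 5
Column Y: max payoff to Row = 5
Column Z: max payoff to Row = 3
Minimum is 3, achieved by column Z.
Minimax strategy: Z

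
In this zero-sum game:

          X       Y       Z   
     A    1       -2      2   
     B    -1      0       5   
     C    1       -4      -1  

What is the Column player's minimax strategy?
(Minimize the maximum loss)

Column should play Y, value = 0

Work:
Column player minimizes Row's maximum payoff:
Column X: max payoff to Row = 1
Column Y: max payoff to Row = 0
Column Z: max payoff to Row = 5
Minimum is 0, achieved by column Y.
Minimax strategy: Y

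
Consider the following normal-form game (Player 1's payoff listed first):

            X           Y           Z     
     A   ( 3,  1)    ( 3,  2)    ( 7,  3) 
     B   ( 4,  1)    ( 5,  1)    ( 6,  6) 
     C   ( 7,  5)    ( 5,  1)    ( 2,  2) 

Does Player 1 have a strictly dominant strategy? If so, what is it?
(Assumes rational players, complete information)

No strictly dominant strategy exists for Player 1

Work:
A strategy strictly dominates another if it gives a strictly higher payoff against every opponent action. Compare each pair of P1's strategies column-by-column:
  A vs B: [3 vs 4, 3 vs 5, 7 vs 6] → A does not strictly dominate B (column X: 3 ≤ 4)
  A vs C: [3 vs 7, 3 vs 5, 7 vs 2] → A does not strictly dominate C (column X: 3 ≤ 7)
  B vs A: [4 vs 3, 5 vs 3, 6 vs 7] → B does not strictly dominate A (column Z: 6 ≤ 7)
  B vs C: [4 vs 7, 5 vs 5, 6 vs 2] → B does not strictly dominate C (column X: 4 ≤ 7)
  C vs A: [7 vs 3, 5 vs 3, 2 vs 7] → C does not strictly dominate A (column Z: 2 ≤ 7)
  C vs B: [7 vs 4, 5 vs 5, 2 vs 6] → C does not strictly dominate B (column Y: 5 ≤ 5)
No single strategy strictly dominates all others → no strictly dominant strategy.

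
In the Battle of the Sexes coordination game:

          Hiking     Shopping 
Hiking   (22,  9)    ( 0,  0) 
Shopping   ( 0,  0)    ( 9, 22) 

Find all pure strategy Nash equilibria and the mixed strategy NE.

Pure NE: (Hiking, Hiking) and (Shopping, Shopping); Mixed NE: p = 0.7097, q = 0.2903

Work:
Check pure NE:
(Hiking, Hiking): (22, 9) - no unilateral deviation beneficial
(Shopping, Shopping): (9, 22) - no unilateral deviation beneficial
Mixed NE: P1 plays Hiking with p = 0.7097, P2 plays Hiking with q = 0.2903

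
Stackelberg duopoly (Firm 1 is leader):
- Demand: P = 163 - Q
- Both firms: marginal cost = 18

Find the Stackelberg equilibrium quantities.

q₁* (leader) = 72.5, q₂* (follower) = 36.25

Work:
Follower's reaction: q₂ = (a - c - q₁)/2
Leader substitutes: π₁ = q₁·(a - q₁ - (a-c-q₁)/2 - c)
FOC: q₁* = (163 - 18)/2 = 72.50
Then: q₂* = (163 - 18 - 72.5)/2 = 36.25
Leader has first-mover advantage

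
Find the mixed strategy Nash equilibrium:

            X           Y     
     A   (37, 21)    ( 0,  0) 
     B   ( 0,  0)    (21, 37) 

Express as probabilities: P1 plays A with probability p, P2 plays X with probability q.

p = 0.6379, q = 0.3621

Work:
Find probabilities that make opponent indifferent:
P2 chooses q to make P1 indifferent between A and B
P1 chooses p to make P2 indifferent between X and Y
Mixed NE: P1 plays (A: 0.6379, B: 0.3621), P2 plays (X: 0.3621, Y: 0.6379)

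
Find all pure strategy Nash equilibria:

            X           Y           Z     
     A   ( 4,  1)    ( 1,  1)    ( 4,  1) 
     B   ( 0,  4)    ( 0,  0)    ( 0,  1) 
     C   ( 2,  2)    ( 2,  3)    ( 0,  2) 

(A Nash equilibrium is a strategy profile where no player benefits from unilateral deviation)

Nash equilibrium: (A, X), (A, Z), (C, Y)

Work:
Best responses:
  P1 vs X: payoffs [4, 0, 2] → best response A (payoff 4)
  P1 vs Y: payoffs [1, 0, 2] → best response C (payoff 2)
  P1 vs Z: payoffs [4, 0, 0] → best response A (payoff 4)
  P2 vs A: payoffs [1, 1, 1] → best response X/Y/Z (payoff 1)
  P2 vs B: payoffs [4, 0, 1] → best response X (payoff 4)
  P2 vs C: payoffs [2, 3, 2] → best response Y (payoff 3)
Mutual best responses: (A,X), (A,Z), (C,Y) → Nash equilibria.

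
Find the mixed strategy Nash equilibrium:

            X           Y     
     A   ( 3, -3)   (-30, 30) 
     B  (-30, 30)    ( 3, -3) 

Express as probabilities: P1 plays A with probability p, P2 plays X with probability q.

p = 0.5, q = 0.5

Work:
Find probabilities that make opponent indifferent:
P2 chooses q to make P1 indifferent between A and B
P1 chooses p to make P2 indifferent between X and Y
Mixed NE: P1 plays (A: 0.5, B: 0.5), P2 plays (X: 0.5, Y: 0.5)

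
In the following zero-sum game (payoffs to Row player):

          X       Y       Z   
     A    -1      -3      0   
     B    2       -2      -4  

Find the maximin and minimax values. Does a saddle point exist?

Maximin = -3, Minimax = -2, Saddle: False

Work:
Row minimums: [-3, -4] → maximin = -3
Column maximums: [2, -2, 0] → minimax = -2
No saddle point (maximin ≠ minimax). Mixed strategy needed.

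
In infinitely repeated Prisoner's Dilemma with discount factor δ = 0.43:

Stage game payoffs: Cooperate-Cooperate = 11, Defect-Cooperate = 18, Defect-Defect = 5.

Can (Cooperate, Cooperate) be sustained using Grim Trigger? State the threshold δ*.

δ* = 0.5385; since δ = 0.43 < 0.5385, cooperation cannot be sustained

Work:
For Grim Trigger:
Cooperate forever: 11/(1-δ)
Defect then punished: 18 + 5·δ/(1-δ)
Need: 11/(1-δ) ≥ 18 + 5·δ/(1-δ)
Solving: δ ≥ (T-R)/(T-P) = (18-11)/(18-5) = 0.5385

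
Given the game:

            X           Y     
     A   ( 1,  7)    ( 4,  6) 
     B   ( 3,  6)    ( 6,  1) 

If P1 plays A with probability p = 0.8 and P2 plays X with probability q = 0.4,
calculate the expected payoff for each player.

E[P1] = 3.2, E[P2] = 5.72

Work:
E[P1] = p·q·π₁(A,X) + p·(1-q)·π₁(A,Y) + (1-p)·q·π₁(B,X) + (1-p)·(1-q)·π₁(B,Y)
= 0.8·0.4·1 + 0.8·0.6·4 + 0.2·0.4·3 + 0.2·0.6·6
= 3.2

E[P2] = 5.72 (similar calculation)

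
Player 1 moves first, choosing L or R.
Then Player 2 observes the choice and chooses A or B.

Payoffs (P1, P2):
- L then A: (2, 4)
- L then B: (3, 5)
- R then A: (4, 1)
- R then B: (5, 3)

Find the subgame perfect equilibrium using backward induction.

P1 plays R, P2 plays B after L and B after R; Payoff (5, 3)

Work:
Backward induction:
After L: P2 chooses B → P1 gets 3
After R: P2 chooses B → P1 gets 5
P1 chooses R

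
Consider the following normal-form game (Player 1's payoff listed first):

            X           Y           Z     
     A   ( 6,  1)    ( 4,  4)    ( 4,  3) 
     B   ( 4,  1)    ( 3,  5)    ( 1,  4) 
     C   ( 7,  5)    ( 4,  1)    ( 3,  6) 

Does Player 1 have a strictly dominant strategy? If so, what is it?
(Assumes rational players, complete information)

No strictly dominant strategy exists for Player 1

Work:
A strategy strictly dominates another if it gives a strictly higher payoff against every opponent action. Compare each pair of P1's strategies column-by-column:
  A vs B: [6 vs 4, 4 vs 3, 4 vs 1] → A strictly dominates B
  A vs C: [6 vs 7, 4 vs 4, 4 vs 3] → A does not strictly dominate C (column X: 6 ≤ 7)
  B vs A: [4 vs 6, 3 vs 4, 1 vs 4] → B does not strictly dominate A (column X: 4 ≤ 6)
  B vs C: [4 vs 7, 3 vs 4, 1 vs 3] → B does not strictly dominate C (column X: 4 ≤ 7)
  C vs A: [7 vs 6, 4 vs 4, 3 vs 4] → C does not strictly dominate A (column Y: 4 ≤ 4)
  C vs B: [7 vs 4, 4 vs 3, 3 vs 1] → C strictly dominates B
No single strategy strictly dominates all others → no strictly dominant strategy.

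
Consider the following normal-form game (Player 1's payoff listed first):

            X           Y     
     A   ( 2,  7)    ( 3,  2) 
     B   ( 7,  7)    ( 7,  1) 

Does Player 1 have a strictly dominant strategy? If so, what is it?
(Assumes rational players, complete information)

Yes, Player 1's strictly dominant strategy is B

Work:
A strategy strictly dominates another if it gives a strictly higher payoff against every opponent action. Compare each pair of P1's strategies column-by-column:
  A vs B: [2 vs 7, 3 vs 7] → A does not strictly dominate B (column X: 2 ≤ 7)
  B vs A: [7 vs 2, 7 vs 3] → B strictly dominates A
B strictly dominates every other strategy → strictly dominant.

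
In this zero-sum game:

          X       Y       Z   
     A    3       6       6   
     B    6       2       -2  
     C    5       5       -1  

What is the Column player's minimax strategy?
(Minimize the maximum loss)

Column should play X or Y or Z (all achieve the minimum), value = 6

Work:
Column player minimizes Row's maximum payoff:
Column X: max payoff to Row = 6
Column Y: max payoff to Row = 6
Column Z: max payoff to Row = 6
Minimum is 6, achieved by columns X, Y, Z (tied).
Each of X or Y or Z is a minimax strategy.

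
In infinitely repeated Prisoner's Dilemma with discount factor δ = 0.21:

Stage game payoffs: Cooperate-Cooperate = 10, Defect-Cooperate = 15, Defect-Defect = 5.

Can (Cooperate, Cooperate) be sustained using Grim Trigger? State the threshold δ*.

δ* = 0.5; since δ = 0.21 < 0.5, cooperation cannot be sustained

Work:
For Grim Trigger:
Cooperate forever: 10/(1-δ)
Defect then punished: 15 + 5·δ/(1-δ)
Need: 10/(1-δ) ≥ 15 + 5·δ/(1-δ)
Solving: δ ≥ (T-R)/(T-P) = (15-10)/(15-5) = 0.5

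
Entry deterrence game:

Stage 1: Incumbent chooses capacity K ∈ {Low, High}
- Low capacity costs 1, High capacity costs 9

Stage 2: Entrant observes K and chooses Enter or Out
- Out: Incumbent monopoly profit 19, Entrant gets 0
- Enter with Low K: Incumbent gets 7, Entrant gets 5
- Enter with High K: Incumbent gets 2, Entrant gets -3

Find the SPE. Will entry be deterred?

SPE: (High, Enter|Low, Out|High); Entry deterred. Incumbent net profit = 10

Work:
After Low K: Entrant enters (5 > 0)
After High K: Entrant stays out (-3 < 0)
Incumbent: Low → 7−1=6, High → 19−9=10
Incumbent chooses High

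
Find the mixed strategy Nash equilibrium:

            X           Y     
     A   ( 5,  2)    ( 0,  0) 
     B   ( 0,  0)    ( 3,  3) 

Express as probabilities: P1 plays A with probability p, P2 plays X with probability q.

p = 0.6, q = 0.375

Work:
Find probabilities that make opponent indifferent:
P2 chooses q to make P1 indifferent between A and B
P1 chooses p to make P2 indifferent between X and Y
Mixed NE: P1 plays (A: 0.6, B: 0.4), P2 plays (X: 0.375, Y: 0.625)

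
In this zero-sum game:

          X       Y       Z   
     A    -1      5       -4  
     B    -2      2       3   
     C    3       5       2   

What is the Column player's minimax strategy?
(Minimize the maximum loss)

Column should play X or Z (all achieve the minimum), value = 3

Work:
Column player minimizes Row's maximum payoff:
Column X: max payoff to Row = 3
Column Y: max payoff to Row = 5
Column Z: max payoff to Row = 3
Minimum is 3, achieved by columns X, Z (tied).
Each of X or Z is a minimax strategy.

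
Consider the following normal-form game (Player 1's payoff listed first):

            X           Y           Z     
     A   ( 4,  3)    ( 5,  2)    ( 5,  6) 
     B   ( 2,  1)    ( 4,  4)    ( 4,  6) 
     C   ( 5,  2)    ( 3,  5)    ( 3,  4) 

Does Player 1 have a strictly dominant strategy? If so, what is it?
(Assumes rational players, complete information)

No strictly dominant strategy exists for Player 1

Work:
A strategy strictly dominates another if it gives a strictly higher payoff against every opponent action. Compare each pair of P1's strategies column-by-column:
  A vs B: [4 vs 2, 5 vs 4, 5 vs 4] → A strictly dominates B
  A vs C: [4 vs 5, 5 vs 3, 5 vs 3] → A does not strictly dominate C (column X: 4 ≤ 5)
  B vs A: [2 vs 4, 4 vs 5, 4 vs 5] → B does not strictly dominate A (column X: 2 ≤ 4)
  B vs C: [2 vs 5, 4 vs 3, 4 vs 3] → B does not strictly dominate C (column X: 2 ≤ 5)
  C vs A: [5 vs 4, 3 vs 5, 3 vs 5] → C does not strictly dominate A (column Y: 3 ≤ 5)
  C vs B: [5 vs 2, 3 vs 4, 3 vs 4] → C does not strictly dominate B (column Y: 3 ≤ 4)
No single strategy strictly dominates all others → no strictly dominant strategy.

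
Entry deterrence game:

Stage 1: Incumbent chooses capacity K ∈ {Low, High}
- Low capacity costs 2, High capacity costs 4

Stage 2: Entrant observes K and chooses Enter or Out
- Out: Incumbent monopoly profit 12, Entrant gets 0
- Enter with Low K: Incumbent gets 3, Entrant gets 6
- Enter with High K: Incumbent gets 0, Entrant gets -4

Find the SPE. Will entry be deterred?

SPE: (High, Enter|Low, Out|High); Entry deterred. Incumbent net profit = 8

Work:
After Low K: Entrant enters (6 > 0)
After High K: Entrant stays out (-4 < 0)
Incumbent: Low → 3−2=1, High → 12−4=8
Incumbent chooses High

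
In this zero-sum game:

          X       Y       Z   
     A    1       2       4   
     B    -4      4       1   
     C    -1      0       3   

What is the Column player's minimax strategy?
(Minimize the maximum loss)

Column should play X, value = 1

Work:
Column player minimizes Row's maximum payoff:
Column X: max payoff to Row = 1
Column Y: max payoff to Row = 4
Column Z: max payoff to Row = 4
Minimum is 1, achieved by column X.
Minimax strategy: X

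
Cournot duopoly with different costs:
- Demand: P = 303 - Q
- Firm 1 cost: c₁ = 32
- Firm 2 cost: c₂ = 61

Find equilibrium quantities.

q₁* = 100.0, q₂* = 71.0

Work:
Reaction: q₁ = (303 - 32 - q₂)/2
Reaction: q₂ = (303 - 61 - q₁)/2
Solve simultaneously:
q₁* = (303 - 2×32 + 61)/3 = 100.0
q₂* = (303 - 2×61 + 32)/3 = 71.0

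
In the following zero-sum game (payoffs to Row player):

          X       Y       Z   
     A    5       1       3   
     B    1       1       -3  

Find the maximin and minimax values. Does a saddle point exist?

Maximin = 1, Minimax = 1, Saddle: True

Work:
Row minimums: [1, -3] → maximin = 1
Column maximums: [5, 1, 3] → minimax = 1
Saddle point exists! Game value = 1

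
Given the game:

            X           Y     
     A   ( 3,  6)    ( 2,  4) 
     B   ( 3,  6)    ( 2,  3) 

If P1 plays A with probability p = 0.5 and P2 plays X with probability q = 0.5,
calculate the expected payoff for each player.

E[P1] = 2.5, E[P2] = 4.75

Work:
E[P1] = p·q·π₁(A,X) + p·(1-q)·π₁(A,Y) + (1-p)·q·π₁(B,X) + (1-p)·(1-q)·π₁(B,Y)
= 0.5·0.5·3 + 0.5·0.5·2 + 0.5·0.5·3 + 0.5·0.5·2
= 2.5

E[P2] = 4.75 (similar calculation)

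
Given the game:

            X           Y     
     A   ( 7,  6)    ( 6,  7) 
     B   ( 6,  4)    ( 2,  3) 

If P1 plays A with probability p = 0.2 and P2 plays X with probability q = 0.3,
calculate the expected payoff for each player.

E[P1] = 3.82, E[P2] = 3.98

Work:
E[P1] = p·q·π₁(A,X) + p·(1-q)·π₁(A,Y) + (1-p)·q·π₁(B,X) + (1-p)·(1-q)·π₁(B,Y)
= 0.2·0.3·7 + 0.2·0.7·6 + 0.8·0.3·6 + 0.8·0.7·2
= 3.82

E[P2] = 3.98 (similar calculation)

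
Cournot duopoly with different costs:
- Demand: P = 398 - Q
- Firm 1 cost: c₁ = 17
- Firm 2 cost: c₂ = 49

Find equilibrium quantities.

q₁* = 137.67, q₂* = 105.67

Work:
Reaction: q₁ = (398 - 17 - q₂)/2
Reaction: q₂ = (398 - 49 - q₁)/2
Solve simultaneously:
q₁* = (398 - 2×17 + 49)/3 = 137.67
q₂* = (398 - 2×49 + 17)/3 = 105.67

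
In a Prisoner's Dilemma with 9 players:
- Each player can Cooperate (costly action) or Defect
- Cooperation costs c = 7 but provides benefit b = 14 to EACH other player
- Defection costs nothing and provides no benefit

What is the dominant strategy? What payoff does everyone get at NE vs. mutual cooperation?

Dominant: Defect; NE payoff = 0; Coop payoff = 105

Work:
Defect dominates (saves cost c = 7, benefit to others is external)
NE: All defect → everyone gets 0
If all cooperate: each receives (8)×14 - 7 = 105
Social dilemma: 105 > 0 but NE gives 0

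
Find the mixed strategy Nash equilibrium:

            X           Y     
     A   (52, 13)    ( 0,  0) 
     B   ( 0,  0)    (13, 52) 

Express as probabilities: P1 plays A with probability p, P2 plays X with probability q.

p = 0.8, q = 0.2

Work:
Find probabilities that make opponent indifferent:
P2 chooses q to make P1 indifferent between A and B
P1 chooses p to make P2 indifferent between X and Y
Mixed NE: P1 plays (A: 0.8, B: 0.2), P2 plays (X: 0.2, Y: 0.8)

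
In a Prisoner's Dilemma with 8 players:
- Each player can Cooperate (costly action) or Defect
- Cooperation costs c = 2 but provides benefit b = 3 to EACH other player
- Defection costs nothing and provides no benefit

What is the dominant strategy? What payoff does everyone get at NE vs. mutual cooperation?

Dominant: Defect; NE payoff = 0; Coop payoff = 19

Work:
Defect dominates (saves cost c = 2, benefit to others is external)
NE: All defect → everyone gets 0
If all cooperate: each receives (7)×3 - 2 = 19
Social dilemma: 19 > 0 but NE gives 0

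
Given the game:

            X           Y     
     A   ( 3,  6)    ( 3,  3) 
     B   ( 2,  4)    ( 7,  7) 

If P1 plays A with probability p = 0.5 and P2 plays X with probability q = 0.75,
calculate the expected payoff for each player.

E[P1] = 3.125, E[P2] = 5.0

Work:
E[P1] = p·q·π₁(A,X) + p·(1-q)·π₁(A,Y) + (1-p)·q·π₁(B,X) + (1-p)·(1-q)·π₁(B,Y)
= 0.5·0.75·3 + 0.5·0.25·3 + 0.5·0.75·2 + 0.5·0.25·7
= 3.125

E[P2] = 5.0 (similar calculation)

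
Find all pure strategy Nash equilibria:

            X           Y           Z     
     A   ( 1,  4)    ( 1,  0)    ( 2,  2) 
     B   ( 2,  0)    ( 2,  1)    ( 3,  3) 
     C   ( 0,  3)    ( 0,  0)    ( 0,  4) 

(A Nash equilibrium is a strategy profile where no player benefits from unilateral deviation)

Nash equilibrium: (B, Z)

Work:
Best responses:
  P1 vs X: payoffs [1, 2, 0] → best response B (payoff 2)
  P1 vs Y: payoffs [1, 2, 0] → best response B (payoff 2)
  P1 vs Z: payoffs [2, 3, 0] → best response B (payoff 3)
  P2 vs A: payoffs [4, 0, 2] → best response X (payoff 4)
  P2 vs B: payoffs [0, 1, 3] → best response Z (payoff 3)
  P2 vs C: payoffs [3, 0, 4] → best response Z (payoff 4)
Mutual best responses: (B,Z) → Nash equilibria.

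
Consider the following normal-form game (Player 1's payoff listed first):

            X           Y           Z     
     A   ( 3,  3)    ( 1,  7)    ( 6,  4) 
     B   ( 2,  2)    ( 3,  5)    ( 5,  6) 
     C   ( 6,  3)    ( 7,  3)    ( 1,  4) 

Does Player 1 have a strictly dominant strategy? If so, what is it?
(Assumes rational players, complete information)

No strictly dominant strategy exists for Player 1

Work:
A strategy strictly dominates another if it gives a strictly higher payoff against every opponent action. Compare each pair of P1's strategies column-by-column:
  A vs B: [3 vs 2, 1 vs 3, 6 vs 5] → A does not strictly dominate B (column Y: 1 ≤ 3)
  A vs C: [3 vs 6, 1 vs 7, 6 vs 1] → A does not strictly dominate C (column X: 3 ≤ 6)
  B vs A: [2 vs 3, 3 vs 1, 5 vs 6] → B does not strictly dominate A (column X: 2 ≤ 3)
  B vs C: [2 vs 6, 3 vs 7, 5 vs 1] → B does not strictly dominate C (column X: 2 ≤ 6)
  C vs A: [6 vs 3, 7 vs 1, 1 vs 6] → C does not strictly dominate A (column Z: 1 ≤ 6)
  C vs B: [6 vs 2, 7 vs 3, 1 vs 5] → C does not strictly dominate B (column Z: 1 ≤ 5)
No single strategy strictly dominates all others → no strictly dominant strategy.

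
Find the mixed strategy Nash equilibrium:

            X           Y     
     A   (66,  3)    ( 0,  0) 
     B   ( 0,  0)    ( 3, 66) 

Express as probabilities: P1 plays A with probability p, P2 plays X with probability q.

p = 0.9565, q = 0.0435

Work:
Find probabilities that make opponent indifferent:
P2 chooses q to make P1 indifferent between A and B
P1 chooses p to make P2 indifferent between X and Y
Mixed NE: P1 plays (A: 0.9565, B: 0.0435), P2 plays (X: 0.0435, Y: 0.9565)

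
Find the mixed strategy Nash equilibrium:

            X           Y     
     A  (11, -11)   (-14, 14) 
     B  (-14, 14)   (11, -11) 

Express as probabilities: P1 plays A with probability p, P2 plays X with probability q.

p = 0.5, q = 0.5

Work:
Find probabilities that make opponent indifferent:
P2 chooses q to make P1 indifferent between A and B
P1 chooses p to make P2 indifferent between X and Y
Mixed NE: P1 plays (A: 0.5, B: 0.5), P2 plays (X: 0.5, Y: 0.5)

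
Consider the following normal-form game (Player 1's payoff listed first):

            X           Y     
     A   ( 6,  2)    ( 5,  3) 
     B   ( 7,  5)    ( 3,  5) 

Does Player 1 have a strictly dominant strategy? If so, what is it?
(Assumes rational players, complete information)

No strictly dominant strategy exists for Player 1

Work:
A strategy strictly dominates another if it gives a strictly higher payoff against every opponent action. Compare each pair of P1's strategies column-by-column:
  A vs B: [6 vs 7, 5 vs 3] → A does not strictly dominate B (column X: 6 ≤ 7)
  B vs A: [7 vs 6, 3 vs 5] → B does not strictly dominate A (column Y: 3 ≤ 5)
No single strategy strictly dominates all others → no strictly dominant strategy.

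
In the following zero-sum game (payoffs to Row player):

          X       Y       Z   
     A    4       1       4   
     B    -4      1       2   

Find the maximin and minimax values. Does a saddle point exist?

Maximin = 1, Minimax = 1, Saddle: True

Work:
Row minimums: [1, -4] → maximin = 1
Column maximums: [4, 1, 4] → minimax = 1
Saddle point exists! Game value = 1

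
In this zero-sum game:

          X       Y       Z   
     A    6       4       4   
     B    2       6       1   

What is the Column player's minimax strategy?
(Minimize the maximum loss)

Column should play Z, value = 4

Work:
Column player minimizes Row's maximum payoff:
Column X: max payoff to Row = 6
Column Y: max payoff to Row = 6
Column Z: max payoff to Row = 4
Minimum is 4, achieved by column Z.
Minimax strategy: Z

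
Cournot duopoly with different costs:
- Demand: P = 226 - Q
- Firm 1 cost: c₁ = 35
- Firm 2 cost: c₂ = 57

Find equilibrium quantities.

q₁* = 71.0, q₂* = 49.0

Work:
Reaction: q₁ = (226 - 35 - q₂)/2
Reaction: q₂ = (226 - 57 - q₁)/2
Solve simultaneously:
q₁* = (226 - 2×35 + 57)/3 = 71.0
q₂* = (226 - 2×57 + 35)/3 = 49.0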